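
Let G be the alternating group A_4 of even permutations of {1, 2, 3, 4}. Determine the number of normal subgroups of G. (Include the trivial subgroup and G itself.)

3

G has 10 subgroups. Checking conjugation-invariance by order — order 1: 1/1 normal; order 2: 0/3 normal; order 3: 0/4 normal; order 4: 1/1 normal; order 12: 1/1 normal.
Total normal subgroups: 3.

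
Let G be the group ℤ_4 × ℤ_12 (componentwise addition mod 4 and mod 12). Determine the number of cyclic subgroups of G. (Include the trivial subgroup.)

A cyclic subgroup of order d is generated by each of its φ(d) elements of order d, so the cyclic subgroups of order d number (#elements of order d)/φ(d).
Cyclic subgroups by order — order 1: 1; order 2: 3; order 3: 1; order 4: 6; order 6: 3; order 12: 6.
Total: 20.

20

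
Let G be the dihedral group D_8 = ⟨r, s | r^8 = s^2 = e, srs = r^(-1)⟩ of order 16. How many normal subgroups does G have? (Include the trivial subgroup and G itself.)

7

G has 19 subgroups. Checking conjugation-invariance by order — order 1: 1/1 normal; order 2: 1/9 normal; order 4: 1/5 normal; order 8: 3/3 normal; order 16: 1/1 normal.
Total normal subgroups: 7.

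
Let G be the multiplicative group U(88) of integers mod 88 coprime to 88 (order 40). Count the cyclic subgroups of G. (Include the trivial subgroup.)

Group the elements of G by the cyclic subgroup they generate; each cyclic subgroup of order d accounts for φ(d) elements.
Cyclic subgroups by order — order 1: 1; order 2: 7; order 5: 1; order 10: 7.
Total: 16.

16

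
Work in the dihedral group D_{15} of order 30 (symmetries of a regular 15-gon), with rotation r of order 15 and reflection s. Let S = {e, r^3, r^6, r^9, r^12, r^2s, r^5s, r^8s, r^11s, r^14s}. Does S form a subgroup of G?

Yes

|S| = 10 divides |G| = 30, consistent with Lagrange.
S contains the identity, every element's inverse is in S, and S is closed under ·: it is a subgroup.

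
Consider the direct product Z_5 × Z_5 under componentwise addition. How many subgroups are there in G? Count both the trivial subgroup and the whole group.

|G| = 25, so by Lagrange every subgroup order divides 25. Divisors: 1, 5, 25.
Subgroups by order — order 1: 1; order 5: 6; order 25: 1.
Total: 1 + 6 + 1 = 8.

8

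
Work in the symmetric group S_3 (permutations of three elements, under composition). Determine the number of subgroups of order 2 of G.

3

|G| = 6 and 2 | 6, so subgroups of order 2 are possible by Lagrange.
The subgroups of order 2 are: {e, (1 2)}; {e, (1 3)}; {e, (2 3)}.
So G has 3 subgroups of order 2.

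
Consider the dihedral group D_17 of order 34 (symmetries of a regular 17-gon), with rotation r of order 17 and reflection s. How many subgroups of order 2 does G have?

17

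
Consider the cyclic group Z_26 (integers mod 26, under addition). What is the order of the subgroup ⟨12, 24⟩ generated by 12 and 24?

13

|⟨12⟩| = 13 and |⟨24⟩| = 13, so |H| is a multiple of lcm(13, 13) = 13 and divides |G| = 26.
Closing under the operation: H = {0, 2, 4, 6, 8, 10, 12, 14, 16, 18, 20, 22, 24}, so |H| = 13.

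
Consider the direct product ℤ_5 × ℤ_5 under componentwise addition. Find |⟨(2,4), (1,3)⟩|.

25

|⟨(2,4)⟩| = 5 and |⟨(1,3)⟩| = 5, so |H| is a multiple of lcm(5, 5) = 5 and divides |G| = 25.
Closing {(2,4), (1,3)} under the group operation gives all of G, so |H| = 25.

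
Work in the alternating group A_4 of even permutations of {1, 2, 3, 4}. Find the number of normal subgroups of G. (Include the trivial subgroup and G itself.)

G has 10 subgroups. Checking conjugation-invariance by order — order 1: 1/1 normal; order 2: 0/3 normal; order 3: 0/4 normal; order 4: 1/1 normal; order 12: 1/1 normal.
Total normal subgroups: 3.

3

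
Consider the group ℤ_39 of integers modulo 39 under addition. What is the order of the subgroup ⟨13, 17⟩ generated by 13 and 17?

|⟨13⟩| = 3 and |⟨17⟩| = 39, so |H| is a multiple of lcm(3, 39) = 39 and divides |G| = 39.
Closing {13, 17} under the group operation gives all of G, so |H| = 39.

39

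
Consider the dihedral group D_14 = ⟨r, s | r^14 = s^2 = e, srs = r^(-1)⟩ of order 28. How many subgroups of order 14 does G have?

|G| = 28 and 14 | 28, so subgroups of order 14 are possible by Lagrange.
The subgroups of order 14 are: {e, r, r^2, r^3, r^4, r^5, r^6, r^7, r^8, r^9, r^10, r^11, r^12, r^13}; {e, r^2, r^4, r^6, r^8, r^10, r^12, s, r^2s, r^4s, r^6s, r^8s, r^10s, r^12s}; {e, r^2, r^4, r^6, r^8, r^10, r^12, rs, r^3s, r^5s, r^7s, r^9s, r^11s, r^13s}.
So G has 3 subgroups of order 14.

3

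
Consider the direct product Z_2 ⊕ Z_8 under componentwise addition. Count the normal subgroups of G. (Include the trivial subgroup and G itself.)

G is abelian, so every subgroup is normal.
G has 11 subgroups in total, hence 11 normal subgroups.

11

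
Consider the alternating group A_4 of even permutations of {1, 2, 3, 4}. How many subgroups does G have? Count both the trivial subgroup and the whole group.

10

|G| = 12, so by Lagrange every subgroup order divides 12. Divisors: 1, 2, 3, 4, 6, 12.
Subgroups by order — order 1: 1; order 2: 3; order 3: 4; order 4: 1; order 6: 0; order 12: 1.
Total: 1 + 3 + 4 + 1 + 0 + 1 = 10.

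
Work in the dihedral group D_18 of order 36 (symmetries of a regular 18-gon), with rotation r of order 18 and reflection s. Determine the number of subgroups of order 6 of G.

|G| = 36 and 6 | 36, so subgroups of order 6 are possible by Lagrange.
The subgroups of order 6 are: {e, r^6, r^12, r^4s, r^10s, r^16s}; {e, r^6, r^12, r^5s, r^11s, r^17s}; {e, r^6, r^12, s, r^6s, r^12s}; {e, r^6, r^12, rs, r^7s, r^13s}; … (7 in all).
So G has 7 subgroups of order 6.

7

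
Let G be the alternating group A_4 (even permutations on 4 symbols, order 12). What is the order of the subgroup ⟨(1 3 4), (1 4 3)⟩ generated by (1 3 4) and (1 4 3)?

|⟨(1 3 4)⟩| = 3 and |⟨(1 4 3)⟩| = 3, so |H| is a multiple of lcm(3, 3) = 3 and divides |G| = 12.
Closing under the operation: H = {e, (1 3 4), (1 4 3)}, so |H| = 3.

3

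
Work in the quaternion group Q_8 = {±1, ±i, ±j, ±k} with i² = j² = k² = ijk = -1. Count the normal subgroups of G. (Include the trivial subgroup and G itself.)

6

G has 6 subgroups. Checking conjugation-invariance by order — order 1: 1/1 normal; order 2: 1/1 normal; order 4: 3/3 normal; order 8: 1/1 normal.
Total normal subgroups: 6.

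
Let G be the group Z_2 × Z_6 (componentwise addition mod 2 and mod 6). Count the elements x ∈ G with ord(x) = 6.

An element (a,b) has order lcm(ord(a), ord(b)); count pairs with lcm equal to 6.
Enumerating gives 6 such elements.

6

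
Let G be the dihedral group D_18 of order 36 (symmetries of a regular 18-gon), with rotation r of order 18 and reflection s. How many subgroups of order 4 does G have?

|G| = 36 and 4 | 36, so subgroups of order 4 are possible by Lagrange.
The subgroups of order 4 are: {e, r^9, rs, r^10s}; {e, r^9, r^2s, r^11s}; {e, r^9, r^3s, r^12s}; {e, r^9, r^4s, r^13s}; … (9 in all).
So G has 9 subgroups of order 4.

9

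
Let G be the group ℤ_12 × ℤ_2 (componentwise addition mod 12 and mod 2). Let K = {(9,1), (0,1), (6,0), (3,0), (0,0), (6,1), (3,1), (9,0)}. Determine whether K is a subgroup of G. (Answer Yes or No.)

|K| = 8 divides |G| = 24, consistent with Lagrange.
K contains the identity, every element's inverse is in K, and K is closed under +: it is a subgroup.

Yes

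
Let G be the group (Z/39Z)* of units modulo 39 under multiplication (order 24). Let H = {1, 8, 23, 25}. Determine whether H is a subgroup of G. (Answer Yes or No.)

8 ∈ H but its inverse 5 ∉ H, so H is not a subgroup.

No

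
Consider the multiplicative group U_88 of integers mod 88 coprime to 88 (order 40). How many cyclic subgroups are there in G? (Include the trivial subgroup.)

Each element a generates a cyclic subgroup ⟨a⟩; distinct elements may generate the same one (a cyclic group of order d has φ(d) generators).
Cyclic subgroups by order — order 1: 1; order 2: 7; order 5: 1; order 10: 7.
Total: 16.

16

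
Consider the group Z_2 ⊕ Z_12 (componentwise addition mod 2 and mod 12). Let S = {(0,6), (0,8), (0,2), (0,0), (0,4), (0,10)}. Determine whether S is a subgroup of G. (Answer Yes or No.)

|S| = 6 divides |G| = 24, consistent with Lagrange.
S contains the identity, every element's inverse is in S, and S is closed under +: it is a subgroup.
In fact S = ⟨(0,2)⟩.

Yes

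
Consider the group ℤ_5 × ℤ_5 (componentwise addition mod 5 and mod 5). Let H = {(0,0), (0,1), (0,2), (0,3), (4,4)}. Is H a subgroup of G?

No

(0,1) ∈ H but its inverse (0,4) ∉ H, so H is not a subgroup.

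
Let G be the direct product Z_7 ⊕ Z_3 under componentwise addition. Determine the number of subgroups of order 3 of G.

|G| = 21 and 3 | 21, so subgroups of order 3 are possible by Lagrange.
The subgroups of order 3 are: {(0,0), (0,1), (0,2)}.
So G has 1 subgroup of order 3.

1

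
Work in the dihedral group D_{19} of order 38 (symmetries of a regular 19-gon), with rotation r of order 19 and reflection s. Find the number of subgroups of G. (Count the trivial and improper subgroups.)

|G| = 38, so by Lagrange every subgroup order divides 38. Divisors: 1, 2, 19, 38.
Subgroups by order — order 1: 1; order 2: 19; order 19: 1; order 38: 1.
Total: 1 + 19 + 1 + 1 = 22.

22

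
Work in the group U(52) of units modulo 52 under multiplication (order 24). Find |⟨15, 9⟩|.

|⟨15⟩| = 12 and |⟨9⟩| = 3, so |H| is a multiple of lcm(12, 3) = 12 and divides |G| = 24.
Closing under the operation: H = {1, 7, 9, 11, 15, 17, 19, 25, 29, 31, 47, 49}, so |H| = 12.

12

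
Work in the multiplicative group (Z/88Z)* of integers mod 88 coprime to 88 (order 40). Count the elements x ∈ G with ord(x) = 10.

28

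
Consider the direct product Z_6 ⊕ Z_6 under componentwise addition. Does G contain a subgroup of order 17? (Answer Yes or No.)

No

17 does not divide |G| = 36, so by Lagrange no subgroup of order 17 exists.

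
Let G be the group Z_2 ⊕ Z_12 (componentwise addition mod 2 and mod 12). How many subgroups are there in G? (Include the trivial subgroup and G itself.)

|G| = 24, so by Lagrange every subgroup order divides 24. Divisors: 1, 2, 3, 4, 6, 8, 12, 24.
Subgroups by order — order 1: 1; order 2: 3; order 3: 1; order 4: 3; order 6: 3; order 8: 1; order 12: 3; order 24: 1.
Total: 1 + 3 + 1 + 3 + 3 + 1 + 3 + 1 = 16.

16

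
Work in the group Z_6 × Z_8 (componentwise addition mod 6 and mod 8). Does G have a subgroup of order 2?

2 | 48. A subgroup of order 2 is {(0,0), (0,4)}.

Yes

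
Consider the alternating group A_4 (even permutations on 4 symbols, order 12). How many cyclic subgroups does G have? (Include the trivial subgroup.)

8

A cyclic subgroup of order d is generated by each of its φ(d) elements of order d, so the cyclic subgroups of order d number (#elements of order d)/φ(d).
Cyclic subgroups by order — order 1: 1; order 2: 3; order 3: 4.
Total: 8.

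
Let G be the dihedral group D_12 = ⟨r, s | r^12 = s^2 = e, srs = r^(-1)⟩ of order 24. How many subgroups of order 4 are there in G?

7

|G| = 24 and 4 | 24, so subgroups of order 4 are possible by Lagrange.
The subgroups of order 4 are: {e, r^6, r^4s, r^10s}; {e, r^6, r^5s, r^11s}; {e, r^6, r^2s, r^8s}; {e, r^3, r^6, r^9}; … (7 in all).
So G has 7 subgroups of order 4.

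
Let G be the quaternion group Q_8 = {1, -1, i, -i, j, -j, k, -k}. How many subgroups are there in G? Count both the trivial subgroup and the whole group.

|G| = 8, so by Lagrange every subgroup order divides 8. Divisors: 1, 2, 4, 8.
Subgroups by order — order 1: 1; order 2: 1; order 4: 3; order 8: 1.
Total: 1 + 1 + 3 + 1 = 6.

6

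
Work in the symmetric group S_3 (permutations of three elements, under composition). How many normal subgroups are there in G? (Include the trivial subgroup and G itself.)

3

G has 6 subgroups. Checking conjugation-invariance by order — order 1: 1/1 normal; order 2: 0/3 normal; order 3: 1/1 normal; order 6: 1/1 normal.
Total normal subgroups: 3.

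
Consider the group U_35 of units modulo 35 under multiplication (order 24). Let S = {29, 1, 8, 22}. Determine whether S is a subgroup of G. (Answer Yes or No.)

Yes

|S| = 4 divides |G| = 24, consistent with Lagrange.
S contains the identity, every element's inverse is in S, and S is closed under ·: it is a subgroup.
In fact S = ⟨8⟩.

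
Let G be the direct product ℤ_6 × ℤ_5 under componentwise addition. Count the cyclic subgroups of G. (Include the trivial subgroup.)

8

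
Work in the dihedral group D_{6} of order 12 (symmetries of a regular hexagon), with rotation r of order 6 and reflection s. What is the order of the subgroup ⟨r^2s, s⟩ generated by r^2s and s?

6

|⟨r^2s⟩| = 2 and |⟨s⟩| = 2, so |H| is a multiple of lcm(2, 2) = 2 and divides |G| = 12.
Closing under the operation: H = {e, r^2, r^4, s, r^2s, r^4s}, so |H| = 6.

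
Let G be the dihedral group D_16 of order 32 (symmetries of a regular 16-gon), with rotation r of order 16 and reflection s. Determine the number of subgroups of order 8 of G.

5

|G| = 32 and 8 | 32, so subgroups of order 8 are possible by Lagrange.
The subgroups of order 8 are: {e, r^2, r^4, r^6, r^8, r^10, r^12, r^14}; {e, r^4, r^8, r^12, r^2s, r^6s, r^10s, r^14s}; {e, r^4, r^8, r^12, r^3s, r^7s, r^11s, r^15s}; {e, r^4, r^8, r^12, s, r^4s, r^8s, r^12s}; … (5 in all).
So G has 5 subgroups of order 8.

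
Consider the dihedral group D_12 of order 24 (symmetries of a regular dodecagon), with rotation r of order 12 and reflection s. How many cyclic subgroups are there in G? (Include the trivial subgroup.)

18

A cyclic subgroup of order d is generated by each of its φ(d) elements of order d, so the cyclic subgroups of order d number (#elements of order d)/φ(d).
Cyclic subgroups by order — order 1: 1; order 2: 13; order 3: 1; order 4: 1; order 6: 1; order 12: 1.
Total: 18.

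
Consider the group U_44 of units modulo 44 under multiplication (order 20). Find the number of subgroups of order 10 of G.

3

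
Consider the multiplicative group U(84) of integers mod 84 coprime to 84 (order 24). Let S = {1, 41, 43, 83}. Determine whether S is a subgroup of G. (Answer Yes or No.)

Yes

|S| = 4 divides |G| = 24, consistent with Lagrange.
S contains the identity, every element's inverse is in S, and S is closed under ·: it is a subgroup.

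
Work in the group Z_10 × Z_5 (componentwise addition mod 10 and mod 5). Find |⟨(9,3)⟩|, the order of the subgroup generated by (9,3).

10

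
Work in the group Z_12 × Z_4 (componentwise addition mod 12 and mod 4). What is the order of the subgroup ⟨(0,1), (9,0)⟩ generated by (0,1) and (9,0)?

16

|⟨(0,1)⟩| = 4 and |⟨(9,0)⟩| = 4, so |H| is a multiple of lcm(4, 4) = 4 and divides |G| = 48.
Closing under the operation: H = {(0,0), (0,1), (0,2), (0,3), (3,0), (3,1), (3,2), (3,3), (6,0), (6,1), (6,2), (6,3), (9,0), (9,1), (9,2), (9,3)}, so |H| = 16.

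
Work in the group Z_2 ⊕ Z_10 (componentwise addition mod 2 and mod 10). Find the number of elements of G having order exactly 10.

12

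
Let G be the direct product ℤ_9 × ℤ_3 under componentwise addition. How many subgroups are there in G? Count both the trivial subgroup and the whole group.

|G| = 27, so by Lagrange every subgroup order divides 27. Divisors: 1, 3, 9, 27.
Subgroups by order — order 1: 1; order 3: 4; order 9: 4; order 27: 1.
Total: 1 + 4 + 4 + 1 = 10.

10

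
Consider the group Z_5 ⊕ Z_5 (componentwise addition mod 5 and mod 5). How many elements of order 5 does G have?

24

An element (a,b) has order lcm(ord(a), ord(b)); count pairs with lcm equal to 5.
Enumerating gives 24 such elements.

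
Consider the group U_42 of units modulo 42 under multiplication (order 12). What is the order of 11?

Compute successive powers of 11 mod 42: 11, 37, 29, 25, 23, 1; 11^6 ≡ 1 (mod 42).
So |⟨11⟩| = 6.

6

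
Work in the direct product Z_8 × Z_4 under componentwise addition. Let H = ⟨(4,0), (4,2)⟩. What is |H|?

4

|⟨(4,0)⟩| = 2 and |⟨(4,2)⟩| = 2, so |H| is a multiple of lcm(2, 2) = 2 and divides |G| = 32.
Closing under the operation: H = {(0,0), (0,2), (4,0), (4,2)}, so |H| = 4.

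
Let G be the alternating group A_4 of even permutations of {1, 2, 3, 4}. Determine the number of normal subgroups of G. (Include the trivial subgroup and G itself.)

G has 10 subgroups. Checking conjugation-invariance by order — order 1: 1/1 normal; order 2: 0/3 normal; order 3: 0/4 normal; order 4: 1/1 normal; order 12: 1/1 normal.
Total normal subgroups: 3.

3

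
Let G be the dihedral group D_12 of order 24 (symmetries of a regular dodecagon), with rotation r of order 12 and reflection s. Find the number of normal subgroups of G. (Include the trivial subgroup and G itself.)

G has 34 subgroups. Checking conjugation-invariance by order — order 1: 1/1 normal; order 2: 1/13 normal; order 3: 1/1 normal; order 4: 1/7 normal; order 6: 1/5 normal; order 8: 0/3 normal; order 12: 3/3 normal; order 24: 1/1 normal.
Total normal subgroups: 9.

9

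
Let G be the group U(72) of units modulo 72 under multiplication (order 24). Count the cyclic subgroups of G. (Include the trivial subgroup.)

16

Each element a generates a cyclic subgroup ⟨a⟩; distinct elements may generate the same one (a cyclic group of order d has φ(d) generators).
Cyclic subgroups by order — order 1: 1; order 2: 7; order 3: 1; order 6: 7.
Total: 16.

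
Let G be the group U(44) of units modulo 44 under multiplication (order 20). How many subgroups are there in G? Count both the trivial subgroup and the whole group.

10

|G| = 20, so by Lagrange every subgroup order divides 20. Divisors: 1, 2, 4, 5, 10, 20.
Subgroups by order — order 1: 1; order 2: 3; order 4: 1; order 5: 1; order 10: 3; order 20: 1.
Total: 1 + 3 + 1 + 1 + 3 + 1 = 10.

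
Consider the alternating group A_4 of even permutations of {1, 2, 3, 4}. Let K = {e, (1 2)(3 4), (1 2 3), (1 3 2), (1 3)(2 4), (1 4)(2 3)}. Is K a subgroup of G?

No

Closure fails: (1 3 2) ∘ (1 2)(3 4) = (2 3 4) ∉ K. So K is not a subgroup.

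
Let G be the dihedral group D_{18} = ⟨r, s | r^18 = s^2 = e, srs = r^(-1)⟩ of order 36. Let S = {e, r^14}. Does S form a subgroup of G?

r^14 ∈ S but its inverse r^4 ∉ S, so S is not a subgroup.

No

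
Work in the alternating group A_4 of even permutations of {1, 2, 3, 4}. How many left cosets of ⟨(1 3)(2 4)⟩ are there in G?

6

|⟨(1 3)(2 4)⟩| = 2 and |G| = 12.
By Lagrange, [G : H] = |G|/|H| = 12/2 = 6.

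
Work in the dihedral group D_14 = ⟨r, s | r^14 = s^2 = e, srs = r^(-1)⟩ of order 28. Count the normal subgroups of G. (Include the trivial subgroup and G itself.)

G has 28 subgroups. Checking conjugation-invariance by order — order 1: 1/1 normal; order 2: 1/15 normal; order 4: 0/7 normal; order 7: 1/1 normal; order 14: 3/3 normal; order 28: 1/1 normal.
Total normal subgroups: 7.

7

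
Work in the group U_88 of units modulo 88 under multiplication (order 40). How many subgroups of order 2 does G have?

|G| = 40 and 2 | 40, so subgroups of order 2 are possible by Lagrange.
The subgroups of order 2 are: {1, 21}; {1, 23}; {1, 43}; {1, 45}; … (7 in all).
So G has 7 subgroups of order 2.

7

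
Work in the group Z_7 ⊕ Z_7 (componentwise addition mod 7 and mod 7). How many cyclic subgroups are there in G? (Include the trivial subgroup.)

Each element a generates a cyclic subgroup ⟨a⟩; distinct elements may generate the same one (a cyclic group of order d has φ(d) generators).
Cyclic subgroups by order — order 1: 1; order 7: 8.
Total: 9.

9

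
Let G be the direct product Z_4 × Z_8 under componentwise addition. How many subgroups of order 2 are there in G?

|G| = 32 and 2 | 32, so subgroups of order 2 are possible by Lagrange.
The subgroups of order 2 are: {(0,0), (0,4)}; {(0,0), (2,0)}; {(0,0), (2,4)}.
So G has 3 subgroups of order 2.

3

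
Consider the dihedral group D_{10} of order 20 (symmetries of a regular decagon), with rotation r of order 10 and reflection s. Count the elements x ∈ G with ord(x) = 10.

The elements of order 10 are: r, r^3, r^7, r^9.
That's 4.

4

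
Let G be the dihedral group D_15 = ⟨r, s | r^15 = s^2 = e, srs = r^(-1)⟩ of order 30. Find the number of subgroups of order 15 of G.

1

|G| = 30 and 15 | 30, so subgroups of order 15 are possible by Lagrange.
The subgroups of order 15 are: {e, r, r^2, r^3, r^4, r^5, r^6, r^7, r^8, r^9, r^10, r^11, r^12, r^13, r^14}.
So G has 1 subgroup of order 15.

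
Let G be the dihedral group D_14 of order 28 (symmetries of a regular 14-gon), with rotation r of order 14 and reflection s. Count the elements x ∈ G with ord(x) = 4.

0

No element of G has order 4 (even though 4 | 28).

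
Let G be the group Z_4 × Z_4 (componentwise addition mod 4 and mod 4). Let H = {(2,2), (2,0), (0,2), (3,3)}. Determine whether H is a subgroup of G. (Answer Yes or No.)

No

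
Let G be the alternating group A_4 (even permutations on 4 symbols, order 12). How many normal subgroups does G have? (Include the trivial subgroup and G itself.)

3

G has 10 subgroups. Checking conjugation-invariance by order — order 1: 1/1 normal; order 2: 0/3 normal; order 3: 0/4 normal; order 4: 1/1 normal; order 12: 1/1 normal.
Total normal subgroups: 3.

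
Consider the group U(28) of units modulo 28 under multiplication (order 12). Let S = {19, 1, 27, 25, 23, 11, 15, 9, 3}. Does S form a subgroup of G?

|S| = 9 does not divide |G| = 12, so by Lagrange S is not a subgroup.

No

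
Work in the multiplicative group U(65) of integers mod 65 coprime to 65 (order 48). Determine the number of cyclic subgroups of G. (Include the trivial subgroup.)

20

Each element a generates a cyclic subgroup ⟨a⟩; distinct elements may generate the same one (a cyclic group of order d has φ(d) generators).
Cyclic subgroups by order — order 1: 1; order 2: 3; order 3: 1; order 4: 6; order 6: 3; order 12: 6.
Total: 20.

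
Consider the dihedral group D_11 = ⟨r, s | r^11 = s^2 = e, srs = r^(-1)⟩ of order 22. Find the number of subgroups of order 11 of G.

1

|G| = 22 and 11 | 22, so subgroups of order 11 are possible by Lagrange.
The subgroups of order 11 are: {e, r, r^2, r^3, r^4, r^5, r^6, r^7, r^8, r^9, r^10}.
So G has 1 subgroup of order 11.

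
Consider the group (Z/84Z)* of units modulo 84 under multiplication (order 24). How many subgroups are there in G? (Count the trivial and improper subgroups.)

|G| = 24, so by Lagrange every subgroup order divides 24. Divisors: 1, 2, 3, 4, 6, 8, 12, 24.
Subgroups by order — order 1: 1; order 2: 7; order 3: 1; order 4: 7; order 6: 7; order 8: 1; order 12: 7; order 24: 1.
Total: 1 + 7 + 1 + 7 + 7 + 1 + 7 + 1 = 32.

32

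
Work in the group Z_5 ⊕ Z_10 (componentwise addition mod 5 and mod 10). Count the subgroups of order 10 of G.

6

|G| = 50 and 10 | 50, so subgroups of order 10 are possible by Lagrange.
The subgroups of order 10 are: {(0,0), (0,1), (0,2), (0,3), (0,4), (0,5), (0,6), (0,7), (0,8), (0,9)}; {(0,0), (0,5), (1,0), (1,5), (2,0), (2,5), (3,0), (3,5), (4,0), (4,5)}; {(0,0), (0,5), (1,1), (1,6), (2,2), (2,7), (3,3), (3,8), (4,4), (4,9)}; {(0,0), (0,5), (1,2), (1,7), (2,4), (2,9), (3,1), (3,6), (4,3), (4,8)}; … (6 in all).
So G has 6 subgroups of order 10.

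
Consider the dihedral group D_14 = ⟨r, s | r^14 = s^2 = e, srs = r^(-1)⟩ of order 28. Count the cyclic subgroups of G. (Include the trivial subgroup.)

Each element a generates a cyclic subgroup ⟨a⟩; distinct elements may generate the same one (a cyclic group of order d has φ(d) generators).
Cyclic subgroups by order — order 1: 1; order 2: 15; order 7: 1; order 14: 1.
Total: 18.

18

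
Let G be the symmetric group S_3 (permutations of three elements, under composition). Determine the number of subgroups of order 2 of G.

3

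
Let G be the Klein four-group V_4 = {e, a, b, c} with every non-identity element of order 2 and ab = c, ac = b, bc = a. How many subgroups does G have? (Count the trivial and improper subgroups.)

|G| = 4, so by Lagrange every subgroup order divides 4. Divisors: 1, 2, 4.
Subgroups by order — order 1: 1; order 2: 3; order 4: 1.
Total: 1 + 3 + 1 = 5.

5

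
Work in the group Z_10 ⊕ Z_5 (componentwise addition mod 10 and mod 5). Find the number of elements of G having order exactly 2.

1

An element (a,b) has order lcm(ord(a), ord(b)); count pairs with lcm equal to 2.
Enumerating gives 1 such elements.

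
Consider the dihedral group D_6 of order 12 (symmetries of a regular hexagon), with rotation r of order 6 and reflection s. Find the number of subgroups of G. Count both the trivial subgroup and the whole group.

16

|G| = 12, so by Lagrange every subgroup order divides 12. Divisors: 1, 2, 3, 4, 6, 12.
Subgroups by order — order 1: 1; order 2: 7; order 3: 1; order 4: 3; order 6: 3; order 12: 1.
Total: 1 + 7 + 1 + 3 + 3 + 1 = 16.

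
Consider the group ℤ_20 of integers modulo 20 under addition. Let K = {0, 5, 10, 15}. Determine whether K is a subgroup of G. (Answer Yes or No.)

Yes

|K| = 4 divides |G| = 20, consistent with Lagrange.
K contains the identity, every element's inverse is in K, and K is closed under +: it is a subgroup.
In fact K = ⟨5⟩.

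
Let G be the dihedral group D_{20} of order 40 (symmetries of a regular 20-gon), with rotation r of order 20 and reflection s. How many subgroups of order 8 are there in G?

5

|G| = 40 and 8 | 40, so subgroups of order 8 are possible by Lagrange.
The subgroups of order 8 are: {e, r^5, r^10, r^15, s, r^5s, r^10s, r^15s}; {e, r^5, r^10, r^15, rs, r^6s, r^11s, r^16s}; {e, r^5, r^10, r^15, r^2s, r^7s, r^12s, r^17s}; {e, r^5, r^10, r^15, r^3s, r^8s, r^13s, r^18s}; … (5 in all).
So G has 5 subgroups of order 8.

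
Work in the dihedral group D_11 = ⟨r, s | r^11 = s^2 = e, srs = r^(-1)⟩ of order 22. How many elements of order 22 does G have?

0

No element of G has order 22 (even though 22 | 22).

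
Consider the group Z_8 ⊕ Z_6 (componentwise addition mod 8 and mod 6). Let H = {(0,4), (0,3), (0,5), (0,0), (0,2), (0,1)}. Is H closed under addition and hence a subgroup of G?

|H| = 6 divides |G| = 48, consistent with Lagrange.
H contains the identity, every element's inverse is in H, and H is closed under +: it is a subgroup.
In fact H = ⟨(0,1)⟩.

Yes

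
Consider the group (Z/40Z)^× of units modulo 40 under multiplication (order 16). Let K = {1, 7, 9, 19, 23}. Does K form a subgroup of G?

|K| = 5 does not divide |G| = 16, so by Lagrange K is not a subgroup.

No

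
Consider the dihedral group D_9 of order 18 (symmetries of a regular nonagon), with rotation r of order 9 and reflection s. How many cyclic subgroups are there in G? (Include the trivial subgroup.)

12

A cyclic subgroup of order d is generated by each of its φ(d) elements of order d, so the cyclic subgroups of order d number (#elements of order d)/φ(d).
Cyclic subgroups by order — order 1: 1; order 2: 9; order 3: 1; order 9: 1.
Total: 12.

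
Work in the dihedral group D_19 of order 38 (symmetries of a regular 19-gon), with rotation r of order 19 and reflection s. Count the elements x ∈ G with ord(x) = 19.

Enumerating element orders in G gives 18 elements of order 19.

18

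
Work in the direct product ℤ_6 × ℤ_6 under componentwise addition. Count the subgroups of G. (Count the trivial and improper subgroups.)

|G| = 36, so by Lagrange every subgroup order divides 36. Divisors: 1, 2, 3, 4, 6, 9, 12, 18, 36.
Subgroups by order — order 1: 1; order 2: 3; order 3: 4; order 4: 1; order 6: 12; order 9: 1; order 12: 4; order 18: 3; order 36: 1.
Total: 1 + 3 + 4 + 1 + 12 + 1 + 4 + 3 + 1 = 30.

30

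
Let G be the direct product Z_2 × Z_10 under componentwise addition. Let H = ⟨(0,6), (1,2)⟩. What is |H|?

|⟨(0,6)⟩| = 5 and |⟨(1,2)⟩| = 10, so |H| is a multiple of lcm(5, 10) = 10 and divides |G| = 20.
Closing under the operation: H = {(0,0), (0,2), (0,4), (0,6), (0,8), (1,0), (1,2), (1,4), (1,6), (1,8)}, so |H| = 10.

10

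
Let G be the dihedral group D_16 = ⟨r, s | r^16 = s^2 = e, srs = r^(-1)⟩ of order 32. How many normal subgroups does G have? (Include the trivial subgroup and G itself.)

8

G has 36 subgroups. Checking conjugation-invariance by order — order 1: 1/1 normal; order 2: 1/17 normal; order 4: 1/9 normal; order 8: 1/5 normal; order 16: 3/3 normal; order 32: 1/1 normal.
Total normal subgroups: 8.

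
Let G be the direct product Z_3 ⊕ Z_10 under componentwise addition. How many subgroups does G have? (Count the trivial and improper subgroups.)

8

|G| = 30, so by Lagrange every subgroup order divides 30. Divisors: 1, 2, 3, 5, 6, 10, 15, 30.
Subgroups by order — order 1: 1; order 2: 1; order 3: 1; order 5: 1; order 6: 1; order 10: 1; order 15: 1; order 30: 1.
Total: 1 + 1 + 1 + 1 + 1 + 1 + 1 + 1 = 8.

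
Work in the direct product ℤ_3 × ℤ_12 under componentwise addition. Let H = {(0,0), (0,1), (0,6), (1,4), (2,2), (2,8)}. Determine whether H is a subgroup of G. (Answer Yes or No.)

No

(0,1) ∈ H but its inverse (0,11) ∉ H, so H is not a subgroup.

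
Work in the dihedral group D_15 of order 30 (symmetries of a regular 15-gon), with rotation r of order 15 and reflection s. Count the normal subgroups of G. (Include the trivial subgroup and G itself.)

G has 28 subgroups. Checking conjugation-invariance by order — order 1: 1/1 normal; order 2: 0/15 normal; order 3: 1/1 normal; order 5: 1/1 normal; order 6: 0/5 normal; order 10: 0/3 normal; order 15: 1/1 normal; order 30: 1/1 normal.
Total normal subgroups: 5.

5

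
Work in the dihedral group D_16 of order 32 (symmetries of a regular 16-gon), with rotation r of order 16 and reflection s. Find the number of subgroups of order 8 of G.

|G| = 32 and 8 | 32, so subgroups of order 8 are possible by Lagrange.
The subgroups of order 8 are: {e, r^2, r^4, r^6, r^8, r^10, r^12, r^14}; {e, r^4, r^8, r^12, r^2s, r^6s, r^10s, r^14s}; {e, r^4, r^8, r^12, r^3s, r^7s, r^11s, r^15s}; {e, r^4, r^8, r^12, s, r^4s, r^8s, r^12s}; … (5 in all).
So G has 5 subgroups of order 8.

5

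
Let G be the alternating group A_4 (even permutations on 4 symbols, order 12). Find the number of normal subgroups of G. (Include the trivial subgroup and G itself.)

3

G has 10 subgroups. Checking conjugation-invariance by order — order 1: 1/1 normal; order 2: 0/3 normal; order 3: 0/4 normal; order 4: 1/1 normal; order 12: 1/1 normal.
Total normal subgroups: 3.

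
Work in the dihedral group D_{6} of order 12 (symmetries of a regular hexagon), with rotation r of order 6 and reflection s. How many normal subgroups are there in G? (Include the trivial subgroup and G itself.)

7

G has 16 subgroups. Checking conjugation-invariance by order — order 1: 1/1 normal; order 2: 1/7 normal; order 3: 1/1 normal; order 4: 0/3 normal; order 6: 3/3 normal; order 12: 1/1 normal.
Total normal subgroups: 7.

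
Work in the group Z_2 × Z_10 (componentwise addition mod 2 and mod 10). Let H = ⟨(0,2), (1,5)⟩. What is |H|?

|⟨(0,2)⟩| = 5 and |⟨(1,5)⟩| = 2, so |H| is a multiple of lcm(5, 2) = 10 and divides |G| = 20.
Closing under the operation: H = {(0,0), (0,2), (0,4), (0,6), (0,8), (1,1), (1,3), (1,5), (1,7), (1,9)}, so |H| = 10.

10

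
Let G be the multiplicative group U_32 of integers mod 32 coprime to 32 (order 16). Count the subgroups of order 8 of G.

|G| = 16 and 8 | 16, so subgroups of order 8 are possible by Lagrange.
The subgroups of order 8 are: {1, 3, 9, 11, 17, 19, 25, 27}; {1, 5, 9, 13, 17, 21, 25, 29}; {1, 7, 9, 15, 17, 23, 25, 31}.
So G has 3 subgroups of order 8.

3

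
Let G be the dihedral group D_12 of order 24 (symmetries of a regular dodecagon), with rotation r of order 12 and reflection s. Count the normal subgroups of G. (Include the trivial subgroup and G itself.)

9

G has 34 subgroups. Checking conjugation-invariance by order — order 1: 1/1 normal; order 2: 1/13 normal; order 3: 1/1 normal; order 4: 1/7 normal; order 6: 1/5 normal; order 8: 0/3 normal; order 12: 3/3 normal; order 24: 1/1 normal.
Total normal subgroups: 9.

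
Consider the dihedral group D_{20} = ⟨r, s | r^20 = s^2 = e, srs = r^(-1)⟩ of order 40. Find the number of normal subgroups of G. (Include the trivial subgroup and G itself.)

G has 48 subgroups. Checking conjugation-invariance by order — order 1: 1/1 normal; order 2: 1/21 normal; order 4: 1/11 normal; order 5: 1/1 normal; order 8: 0/5 normal; order 10: 1/5 normal; order 20: 3/3 normal; order 40: 1/1 normal.
Total normal subgroups: 9.

9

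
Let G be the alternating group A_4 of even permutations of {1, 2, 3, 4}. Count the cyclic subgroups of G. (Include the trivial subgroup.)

8

Group the elements of G by the cyclic subgroup they generate; each cyclic subgroup of order d accounts for φ(d) elements.
Cyclic subgroups by order — order 1: 1; order 2: 3; order 3: 4.
Total: 8.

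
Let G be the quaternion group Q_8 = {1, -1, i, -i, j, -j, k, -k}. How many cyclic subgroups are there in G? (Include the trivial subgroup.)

A cyclic subgroup of order d is generated by each of its φ(d) elements of order d, so the cyclic subgroups of order d number (#elements of order d)/φ(d).
Cyclic subgroups by order — order 1: 1; order 2: 1; order 4: 3.
Total: 5.

5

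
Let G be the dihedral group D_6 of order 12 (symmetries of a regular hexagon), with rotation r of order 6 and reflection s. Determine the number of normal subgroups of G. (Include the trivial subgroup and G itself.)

7

G has 16 subgroups. Checking conjugation-invariance by order — order 1: 1/1 normal; order 2: 1/7 normal; order 3: 1/1 normal; order 4: 0/3 normal; order 6: 3/3 normal; order 12: 1/1 normal.
Total normal subgroups: 7.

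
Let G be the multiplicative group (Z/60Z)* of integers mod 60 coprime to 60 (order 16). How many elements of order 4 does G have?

8

The elements of order 4 are: 7, 13, 17, 23, 37, 43, 47, 53.
That's 8.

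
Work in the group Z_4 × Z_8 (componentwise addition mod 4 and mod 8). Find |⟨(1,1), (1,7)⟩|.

|⟨(1,1)⟩| = 8 and |⟨(1,7)⟩| = 8, so |H| is a multiple of lcm(8, 8) = 8 and divides |G| = 32.
Closing under the operation: H = {(0,0), (0,2), (0,4), (0,6), (1,1), (1,3), (1,5), (1,7), (2,0), (2,2), (2,4), (2,6), (3,1), (3,3), (3,5), (3,7)}, so |H| = 16.

16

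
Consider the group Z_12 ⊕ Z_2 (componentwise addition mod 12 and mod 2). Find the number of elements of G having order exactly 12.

An element (a,b) has order lcm(ord(a), ord(b)); count pairs with lcm equal to 12.
Enumerating gives 8 such elements.

8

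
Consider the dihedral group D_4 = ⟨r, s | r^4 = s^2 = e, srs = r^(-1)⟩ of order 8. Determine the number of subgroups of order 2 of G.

5

|G| = 8 and 2 | 8, so subgroups of order 2 are possible by Lagrange.
The subgroups of order 2 are: {e, r^2}; {e, r^2s}; {e, r^3s}; {e, rs}; … (5 in all).
So G has 5 subgroups of order 2.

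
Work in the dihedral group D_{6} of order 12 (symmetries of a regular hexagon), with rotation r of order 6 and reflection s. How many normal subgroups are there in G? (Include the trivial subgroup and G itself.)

7

G has 16 subgroups. Checking conjugation-invariance by order — order 1: 1/1 normal; order 2: 1/7 normal; order 3: 1/1 normal; order 4: 0/3 normal; order 6: 3/3 normal; order 12: 1/1 normal.
Total normal subgroups: 7.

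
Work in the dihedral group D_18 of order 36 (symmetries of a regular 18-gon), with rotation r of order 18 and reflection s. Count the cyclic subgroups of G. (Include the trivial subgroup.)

24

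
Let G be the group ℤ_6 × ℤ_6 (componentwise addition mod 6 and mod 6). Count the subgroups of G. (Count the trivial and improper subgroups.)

|G| = 36, so by Lagrange every subgroup order divides 36. Divisors: 1, 2, 3, 4, 6, 9, 12, 18, 36.
Subgroups by order — order 1: 1; order 2: 3; order 3: 4; order 4: 1; order 6: 12; order 9: 1; order 12: 4; order 18: 3; order 36: 1.
Total: 1 + 3 + 4 + 1 + 12 + 1 + 4 + 3 + 1 = 30.

30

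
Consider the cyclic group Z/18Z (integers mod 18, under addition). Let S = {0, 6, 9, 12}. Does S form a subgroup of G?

|S| = 4 does not divide |G| = 18, so by Lagrange S is not a subgroup.

No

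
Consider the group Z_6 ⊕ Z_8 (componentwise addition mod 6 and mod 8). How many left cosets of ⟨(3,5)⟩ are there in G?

6

|⟨(3,5)⟩| = 8 and |G| = 48.
By Lagrange, [G : H] = |G|/|H| = 48/8 = 6.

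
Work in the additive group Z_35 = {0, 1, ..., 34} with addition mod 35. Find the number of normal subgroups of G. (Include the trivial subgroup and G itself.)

4

G is abelian, so every subgroup is normal.
G has 4 subgroups in total, hence 4 normal subgroups.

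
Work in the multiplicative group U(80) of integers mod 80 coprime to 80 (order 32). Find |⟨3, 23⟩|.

16

|⟨3⟩| = 4 and |⟨23⟩| = 4, so |H| is a multiple of lcm(4, 4) = 4 and divides |G| = 32.
Closing under the operation: H = {1, 3, 7, 9, 21, 23, 27, 29, 41, 43, 47, 49, 61, 63, 67, 69}, so |H| = 16.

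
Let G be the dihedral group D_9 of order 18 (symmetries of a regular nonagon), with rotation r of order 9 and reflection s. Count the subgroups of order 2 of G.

|G| = 18 and 2 | 18, so subgroups of order 2 are possible by Lagrange.
The subgroups of order 2 are: {e, r^2s}; {e, r^3s}; {e, r^4s}; {e, r^5s}; … (9 in all).
So G has 9 subgroups of order 2.

9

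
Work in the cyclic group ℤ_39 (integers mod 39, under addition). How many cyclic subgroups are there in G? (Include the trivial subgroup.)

4

Group the elements of G by the cyclic subgroup they generate; each cyclic subgroup of order d accounts for φ(d) elements.
Cyclic subgroups by order — order 1: 1; order 3: 1; order 13: 1; order 39: 1.
Total: 4.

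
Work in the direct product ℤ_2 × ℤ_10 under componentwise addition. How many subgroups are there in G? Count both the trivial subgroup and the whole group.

10

|G| = 20, so by Lagrange every subgroup order divides 20. Divisors: 1, 2, 4, 5, 10, 20.
Subgroups by order — order 1: 1; order 2: 3; order 4: 1; order 5: 1; order 10: 3; order 20: 1.
Total: 1 + 3 + 1 + 1 + 3 + 1 = 10.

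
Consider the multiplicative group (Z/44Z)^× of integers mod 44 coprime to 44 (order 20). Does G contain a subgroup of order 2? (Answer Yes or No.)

Yes

2 | 20. A subgroup of order 2 is {1, 21}.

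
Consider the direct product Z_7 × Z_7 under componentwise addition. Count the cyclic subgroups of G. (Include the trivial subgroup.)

9

Group the elements of G by the cyclic subgroup they generate; each cyclic subgroup of order d accounts for φ(d) elements.
Cyclic subgroups by order — order 1: 1; order 7: 8.
Total: 9.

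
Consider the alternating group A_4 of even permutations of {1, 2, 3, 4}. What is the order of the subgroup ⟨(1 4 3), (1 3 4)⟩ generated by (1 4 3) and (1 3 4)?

3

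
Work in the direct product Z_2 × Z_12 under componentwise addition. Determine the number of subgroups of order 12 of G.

3

|G| = 24 and 12 | 24, so subgroups of order 12 are possible by Lagrange.
The subgroups of order 12 are: {(0,0), (0,1), (0,2), (0,3), (0,4), (0,5), (0,6), (0,7), (0,8), (0,9), (0,10), (0,11)}; {(0,0), (0,2), (0,4), (0,6), (0,8), (0,10), (1,0), (1,2), (1,4), (1,6), (1,8), (1,10)}; {(0,0), (0,2), (0,4), (0,6), (0,8), (0,10), (1,1), (1,3), (1,5), (1,7), (1,9), (1,11)}.
So G has 3 subgroups of order 12.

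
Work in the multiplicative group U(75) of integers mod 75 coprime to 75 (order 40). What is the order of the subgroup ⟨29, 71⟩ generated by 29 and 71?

20

|⟨29⟩| = 10 and |⟨71⟩| = 10, so |H| is a multiple of lcm(10, 10) = 10 and divides |G| = 40.
Closing under the operation: H = {1, 4, 11, 14, 16, 19, 26, 29, 31, 34, 41, 44, 46, 49, 56, 59, 61, 64, 71, 74}, so |H| = 20.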